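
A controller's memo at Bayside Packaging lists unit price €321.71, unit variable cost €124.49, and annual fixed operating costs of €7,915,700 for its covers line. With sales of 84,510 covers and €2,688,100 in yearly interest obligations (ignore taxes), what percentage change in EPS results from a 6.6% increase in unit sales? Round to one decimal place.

At 84,510 units, contribution = 84,510 × €197.22 = €16,667,062.20.
Operating income = contribution − fixed costs = €16,667,062.20 − €7,915,700 = €8,751,362.20.
After interest of €2,688,100.00, pre-tax earnings = €6,063,262.20.
Degree of combined leverage = contribution ÷ (EBIT − I) = €16,667,062.20 ÷ €6,063,262.20 = 2.7489.
EPS therefore changes by 2.7489 × (+6.6%) = +18.1%.

+18.1%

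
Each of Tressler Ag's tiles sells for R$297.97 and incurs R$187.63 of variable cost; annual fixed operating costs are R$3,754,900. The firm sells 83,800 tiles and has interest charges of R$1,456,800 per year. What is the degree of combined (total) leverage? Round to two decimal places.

Total contribution margin = 83,800 × R$110.34 = R$9,246,492.00.
EBIT = R$9,246,492.00 − R$3,754,900 = R$5,491,592.00. Interest = R$1,456,800.00, so EBIT − I = R$4,034,792.00.
DCL = contribution ÷ (EBIT − I) = R$9,246,492.00 ÷ R$4,034,792.00 = 2.2917.

2.29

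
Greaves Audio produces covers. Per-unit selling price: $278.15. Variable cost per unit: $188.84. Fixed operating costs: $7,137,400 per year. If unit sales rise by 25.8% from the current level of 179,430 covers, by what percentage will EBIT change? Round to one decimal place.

+46.5%

Contribution at this volume is 179,430 × $89.31 = $16,024,893.30.
EBIT = $16,024,893.30 − $7,137,400 = $8,887,493.30.
Degree of operating leverage = $16,024,893.30 / $8,887,493.30 = 1.8031.
So EBIT moves 1.8031 × (+25.8%) = +46.5%.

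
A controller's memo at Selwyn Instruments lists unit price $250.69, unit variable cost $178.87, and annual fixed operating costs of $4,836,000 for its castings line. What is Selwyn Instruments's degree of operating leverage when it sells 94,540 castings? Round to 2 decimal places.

Total contribution margin = 94,540 × $71.82 = $6,789,862.80.
Subtracting fixed costs: EBIT = $6,789,862.80 − $4,836,000 = $1,953,862.80.
So DOL = total CM / EBIT = $6,789,862.80 / $1,953,862.80 = 3.4751.

3.48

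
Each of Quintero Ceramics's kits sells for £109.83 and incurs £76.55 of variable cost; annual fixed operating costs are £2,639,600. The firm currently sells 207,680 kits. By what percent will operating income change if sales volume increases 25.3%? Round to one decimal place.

+40.9%

At 207,680 units, contribution = 207,680 × £33.28 = £6,911,590.40.
Subtracting fixed costs: EBIT = £6,911,590.40 − £2,639,600 = £4,271,990.40.
DOL = contribution ÷ EBIT = £6,911,590.40 ÷ £4,271,990.40 = 1.6179.
%ΔEBIT = DOL × %ΔSales = 1.6179 × +25.3% = +40.9%.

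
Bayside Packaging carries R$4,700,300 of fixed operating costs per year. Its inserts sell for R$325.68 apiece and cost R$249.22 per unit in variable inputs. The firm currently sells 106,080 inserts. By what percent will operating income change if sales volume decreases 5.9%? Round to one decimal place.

-14.0%

At 106,080 units, contribution = 106,080 × R$76.46 = R$8,110,876.80.
Operating income = contribution − fixed costs = R$8,110,876.80 − R$4,700,300 = R$3,410,576.80.
So DOL = total CM / EBIT = R$8,110,876.80 / R$3,410,576.80 = 2.3782.
So EBIT moves 2.3782 × (-5.9%) = -14.0%.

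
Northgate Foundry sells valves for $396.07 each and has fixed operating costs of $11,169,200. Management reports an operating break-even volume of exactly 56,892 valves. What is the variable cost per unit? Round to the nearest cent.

$199.75

Contribution per unit must be FC / Q = $11,169,200 / 56,892 = $196.3229.
Variable cost per unit = $396.07 − $196.3229 = $199.75.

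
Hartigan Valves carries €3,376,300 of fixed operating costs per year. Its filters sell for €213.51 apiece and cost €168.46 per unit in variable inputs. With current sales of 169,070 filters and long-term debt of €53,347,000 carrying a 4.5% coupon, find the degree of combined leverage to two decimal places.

4.14

Total contribution margin = 169,070 × €45.05 = €7,616,603.50.
EBIT = €7,616,603.50 − €3,376,300 = €4,240,303.50. Interest = €2,400,615.00, so EBIT − I = €1,839,688.50.
DCL = contribution ÷ (EBIT − I) = €7,616,603.50 ÷ €1,839,688.50 = 4.1402.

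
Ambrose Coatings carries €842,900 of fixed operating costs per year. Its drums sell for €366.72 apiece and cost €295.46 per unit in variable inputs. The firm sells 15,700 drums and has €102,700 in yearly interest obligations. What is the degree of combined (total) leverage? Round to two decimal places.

Contribution at this volume is 15,700 × €71.26 = €1,118,782.00.
EBIT = €1,118,782.00 − €842,900 = €275,882.00. Interest = €102,700.00.
DOL = €1,118,782.00 ÷ €275,882.00 = 4.0553; DFL = €275,882.00 ÷ €173,182.00 = 1.5930.
DCL = DOL × DFL = 4.0553 × 1.5930 = 6.4601.

6.46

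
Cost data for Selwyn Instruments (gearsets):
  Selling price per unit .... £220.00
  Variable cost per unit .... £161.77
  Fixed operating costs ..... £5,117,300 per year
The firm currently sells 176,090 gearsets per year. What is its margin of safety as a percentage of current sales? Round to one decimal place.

Each unit contributes £220.00 − £161.77 = £58.23. Break-even units = £5,117,300 ÷ £58.23 = 87,880.82; break-even revenue = 87,880.82 × £220.00 = £19,333,779.84.
Actual sales revenue = 176,090 × £220.00 = £38,739,800.00.
Margin of safety = (£38,739,800.00 − £19,333,779.84) ÷ £38,739,800.00 = 50.1%.

50.1%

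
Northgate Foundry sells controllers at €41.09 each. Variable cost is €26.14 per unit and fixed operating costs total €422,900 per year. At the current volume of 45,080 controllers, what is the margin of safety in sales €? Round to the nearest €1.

Contribution margin per unit = €41.09 − €26.14 = €14.95. Break-even units = €422,900 ÷ €14.95 = 28,287.63; break-even revenue = 28,287.63 × €41.09 = €1,162,338.53.
Actual sales revenue = 45,080 × €41.09 = €1,852,337.20.
Margin of safety = €1,852,337.20 − €1,162,338.53 = €689,999.

€689,999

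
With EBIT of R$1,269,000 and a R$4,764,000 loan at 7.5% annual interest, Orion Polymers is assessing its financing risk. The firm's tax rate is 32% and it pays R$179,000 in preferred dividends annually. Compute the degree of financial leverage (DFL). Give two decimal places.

1.96

Annual interest charges come to R$357,300.00.
Preferred dividends grossed up pre-tax: R$179,000 / (1 − 0.32) = R$263,235.29.
DFL = EBIT ÷ [EBIT − I − D_p/(1−t)] = R$1,269,000 ÷ [R$1,269,000 − R$357,300.00 − R$263,235.29] = R$1,269,000 ÷ R$648,464.71 = 1.9569.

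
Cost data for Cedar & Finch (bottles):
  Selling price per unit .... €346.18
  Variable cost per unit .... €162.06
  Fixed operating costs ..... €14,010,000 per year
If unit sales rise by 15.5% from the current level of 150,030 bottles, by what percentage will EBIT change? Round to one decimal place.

+31.5%

At 150,030 units, contribution = 150,030 × €184.12 = €27,623,523.60.
Operating income = contribution − fixed costs = €27,623,523.60 − €14,010,000 = €13,613,523.60.
DOL = contribution ÷ EBIT = €27,623,523.60 ÷ €13,613,523.60 = 2.0291.
So EBIT moves 2.0291 × (+15.5%) = +31.5%.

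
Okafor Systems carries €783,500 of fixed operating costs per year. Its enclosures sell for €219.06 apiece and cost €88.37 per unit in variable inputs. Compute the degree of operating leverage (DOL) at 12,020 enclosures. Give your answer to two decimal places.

Total contribution margin = 12,020 × €130.69 = €1,570,893.80.
Operating income = contribution − fixed costs = €1,570,893.80 − €783,500 = €787,393.80.
So DOL = total CM / EBIT = €1,570,893.80 / €787,393.80 = 1.9951.

2.00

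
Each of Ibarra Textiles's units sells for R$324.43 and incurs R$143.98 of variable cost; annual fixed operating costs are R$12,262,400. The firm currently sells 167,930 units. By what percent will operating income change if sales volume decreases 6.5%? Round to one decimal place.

At 167,930 units, contribution = 167,930 × R$180.45 = R$30,302,968.50.
Subtracting fixed costs: EBIT = R$30,302,968.50 − R$12,262,400 = R$18,040,568.50.
So DOL = total CM / EBIT = R$30,302,968.50 / R$18,040,568.50 = 1.6797.
So EBIT moves 1.6797 × (-6.5%) = -10.9%.

-10.9%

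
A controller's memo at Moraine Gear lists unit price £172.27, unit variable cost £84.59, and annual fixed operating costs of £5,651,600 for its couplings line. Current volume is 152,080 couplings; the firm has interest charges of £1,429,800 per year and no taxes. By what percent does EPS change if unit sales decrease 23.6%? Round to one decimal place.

Total contribution margin = 152,080 × £87.68 = £13,334,374.40.
EBIT = £13,334,374.40 − £5,651,600 = £7,682,774.40.
Interest = £1,429,800.00, so EBIT − I = £6,252,974.40.
Degree of combined leverage = contribution ÷ (EBIT − I) = £13,334,374.40 ÷ £6,252,974.40 = 2.1325.
EPS therefore changes by 2.1325 × (-23.6%) = -50.3%.

-50.3%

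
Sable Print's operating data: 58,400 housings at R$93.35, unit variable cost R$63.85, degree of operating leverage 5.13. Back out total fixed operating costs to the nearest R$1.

At 58,400 units, contribution = 58,400 × R$29.50 = R$1,722,800.00.
DOL = contribution / EBIT, so EBIT = R$1,722,800.00 / 5.13 = R$335,828.46.
Fixed costs = CM − EBIT = R$1,722,800.00 − R$335,828.46 = R$1,386,972.

R$1,386,972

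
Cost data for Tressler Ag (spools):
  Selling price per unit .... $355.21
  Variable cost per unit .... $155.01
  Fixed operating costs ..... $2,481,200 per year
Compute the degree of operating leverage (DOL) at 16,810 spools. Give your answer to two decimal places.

Contribution at this volume is 16,810 × $200.20 = $3,365,362.00.
Subtracting fixed costs: EBIT = $3,365,362.00 − $2,481,200 = $884,162.00.
Degree of operating leverage = $3,365,362.00 / $884,162.00 = 3.8063.

3.81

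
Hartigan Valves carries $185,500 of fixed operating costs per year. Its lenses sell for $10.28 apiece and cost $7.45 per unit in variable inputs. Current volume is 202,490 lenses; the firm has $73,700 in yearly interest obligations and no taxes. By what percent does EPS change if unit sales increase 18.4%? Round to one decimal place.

Total contribution margin = 202,490 × $2.83 = $573,046.70.
Subtracting fixed costs: EBIT = $573,046.70 − $185,500 = $387,546.70.
After interest of $73,700.00, pre-tax earnings = $313,846.70.
DCL = total CM / (EBIT − I) = $573,046.70 / $313,846.70 = 1.8259.
EPS therefore changes by 1.8259 × (+18.4%) = +33.6%.

+33.6%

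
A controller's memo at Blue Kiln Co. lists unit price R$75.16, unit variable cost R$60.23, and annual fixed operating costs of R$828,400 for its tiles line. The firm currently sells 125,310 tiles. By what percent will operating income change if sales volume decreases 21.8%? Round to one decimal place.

-39.1%

Total contribution margin = 125,310 × R$14.93 = R$1,870,878.30.
Subtracting fixed costs: EBIT = R$1,870,878.30 − R$828,400 = R$1,042,478.30.
DOL = contribution ÷ EBIT = R$1,870,878.30 ÷ R$1,042,478.30 = 1.7946.
%ΔEBIT = DOL × %ΔSales = 1.7946 × -21.8% = -39.1%.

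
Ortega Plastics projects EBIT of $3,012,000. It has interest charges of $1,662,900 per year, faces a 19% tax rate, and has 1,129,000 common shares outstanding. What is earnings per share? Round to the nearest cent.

$0.97

Pre-tax income = $3,012,000 − $1,662,900.00 = $1,349,100.00.
After tax at 19%: net income = $1,349,100.00 × 0.81 = $1,092,771.00.
Per share: $1,092,771.00 / 1,129,000 shares = $0.97.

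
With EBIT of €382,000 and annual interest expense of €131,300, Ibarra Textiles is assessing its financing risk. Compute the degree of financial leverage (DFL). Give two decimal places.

Annual interest charges come to €131,300.00.
DFL = EBIT ÷ (EBIT − I) = €382,000 ÷ (€382,000 − €131,300.00) = €382,000 ÷ €250,700.00 = 1.5237.

1.52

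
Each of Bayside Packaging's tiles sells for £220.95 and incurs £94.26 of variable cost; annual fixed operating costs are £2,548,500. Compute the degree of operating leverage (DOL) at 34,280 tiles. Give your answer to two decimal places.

Total contribution margin = 34,280 × £126.69 = £4,342,933.20.
Operating income = contribution − fixed costs = £4,342,933.20 − £2,548,500 = £1,794,433.20.
DOL = contribution ÷ EBIT = £4,342,933.20 ÷ £1,794,433.20 = 2.4202.

2.42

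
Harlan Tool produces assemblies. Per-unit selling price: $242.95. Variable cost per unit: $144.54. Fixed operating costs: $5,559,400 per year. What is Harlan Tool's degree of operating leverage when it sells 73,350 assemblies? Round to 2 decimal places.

Contribution at this volume is 73,350 × $98.41 = $7,218,373.50.
Operating income = contribution − fixed costs = $7,218,373.50 − $5,559,400 = $1,658,973.50.
Degree of operating leverage = $7,218,373.50 / $1,658,973.50 = 4.3511.

4.35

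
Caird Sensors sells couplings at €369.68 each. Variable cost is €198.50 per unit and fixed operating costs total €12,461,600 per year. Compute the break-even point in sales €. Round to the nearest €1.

€26,912,047

Contribution margin per unit = €369.68 − €198.50 = €171.18, a CM ratio of €171.18 ÷ €369.68 = 0.4630.
Break-even sales = FC ÷ CM ratio = €12,461,600 × €369.68 / €171.18 = €26,912,047.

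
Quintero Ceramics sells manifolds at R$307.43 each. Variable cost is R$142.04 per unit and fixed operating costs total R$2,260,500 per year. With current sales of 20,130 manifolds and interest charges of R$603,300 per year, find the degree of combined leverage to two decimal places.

7.15

At 20,130 units, contribution = 20,130 × R$165.39 = R$3,329,300.70.
Subtracting fixed costs: EBIT = R$3,329,300.70 − R$2,260,500 = R$1,068,800.70. Interest = R$603,300.00.
DOL = R$3,329,300.70 ÷ R$1,068,800.70 = 3.1150; DFL = R$1,068,800.70 ÷ R$465,500.70 = 2.2960.
Combined leverage = 3.1150 × 2.2960 = 7.1520.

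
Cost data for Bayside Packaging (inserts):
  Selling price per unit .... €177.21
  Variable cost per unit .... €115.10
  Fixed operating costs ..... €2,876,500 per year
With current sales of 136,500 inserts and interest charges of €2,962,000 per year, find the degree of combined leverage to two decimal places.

Contribution at this volume is 136,500 × €62.11 = €8,478,015.00.
Operating income = contribution − fixed costs = €8,478,015.00 − €2,876,500 = €5,601,515.00. Interest = €2,962,000.00.
DOL = €8,478,015.00 ÷ €5,601,515.00 = 1.5135; DFL = €5,601,515.00 ÷ €2,639,515.00 = 2.1222.
DCL = DOL × DFL = 1.5135 × 2.1222 = 3.2119.

3.21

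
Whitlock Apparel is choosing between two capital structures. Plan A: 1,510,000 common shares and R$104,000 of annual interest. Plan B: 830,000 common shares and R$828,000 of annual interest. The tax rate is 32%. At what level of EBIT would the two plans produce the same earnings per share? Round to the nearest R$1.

R$1,711,706

Set EPS_A = EPS_B: (EBIT − R$104,000)(1 − 0.32) ÷ 1,510,000 = (EBIT − R$828,000)(1 − 0.32) ÷ 830,000.
Cancelling (1 − t) and cross-multiplying: 830,000·(EBIT − 104,000) = 1,510,000·(EBIT − 828,000).
Solving, EBIT = (828,000·1,510,000 − 104,000·830,000) / (1,510,000 − 830,000) = 1,163,960,000,000 / 680,000 = 1,711,705.88.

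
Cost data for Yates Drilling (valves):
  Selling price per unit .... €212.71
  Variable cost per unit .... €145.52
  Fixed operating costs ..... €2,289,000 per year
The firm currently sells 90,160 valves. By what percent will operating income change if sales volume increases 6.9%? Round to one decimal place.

Contribution at this volume is 90,160 × €67.19 = €6,057,850.40.
Subtracting fixed costs: EBIT = €6,057,850.40 − €2,289,000 = €3,768,850.40.
So DOL = total CM / EBIT = €6,057,850.40 / €3,768,850.40 = 1.6073.
Operating income changes by 1.6073 × +6.9% = +11.1%.

+11.1%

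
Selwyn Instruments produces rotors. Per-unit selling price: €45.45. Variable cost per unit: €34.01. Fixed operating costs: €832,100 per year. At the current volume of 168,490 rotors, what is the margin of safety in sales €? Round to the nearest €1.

Contribution margin per unit = €45.45 − €34.01 = €11.44. Break-even units = €832,100 ÷ €11.44 = 72,736.01; break-even revenue = 72,736.01 × €45.45 = €3,305,851.84.
Actual sales revenue = 168,490 × €45.45 = €7,657,870.50.
Margin of safety = €7,657,870.50 − €3,305,851.84 = €4,352,019.

€4,352,019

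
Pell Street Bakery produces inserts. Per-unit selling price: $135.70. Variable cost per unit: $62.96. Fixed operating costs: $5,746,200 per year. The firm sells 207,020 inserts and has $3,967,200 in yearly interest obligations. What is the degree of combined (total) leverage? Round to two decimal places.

2.82

At 207,020 units, contribution = 207,020 × $72.74 = $15,058,634.80.
Subtracting fixed costs: EBIT = $15,058,634.80 − $5,746,200 = $9,312,434.80. Interest = $3,967,200.00.
DOL = $15,058,634.80 ÷ $9,312,434.80 = 1.6170; DFL = $9,312,434.80 ÷ $5,345,234.80 = 1.7422.
DCL = DOL × DFL = 1.6170 × 1.7422 = 2.8171.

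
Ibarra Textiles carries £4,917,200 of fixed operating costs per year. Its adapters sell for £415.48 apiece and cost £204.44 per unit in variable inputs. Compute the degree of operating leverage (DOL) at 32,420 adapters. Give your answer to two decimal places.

3.55

Contribution at this volume is 32,420 × £211.04 = £6,841,916.80.
EBIT = £6,841,916.80 − £4,917,200 = £1,924,716.80.
So DOL = total CM / EBIT = £6,841,916.80 / £1,924,716.80 = 3.5548.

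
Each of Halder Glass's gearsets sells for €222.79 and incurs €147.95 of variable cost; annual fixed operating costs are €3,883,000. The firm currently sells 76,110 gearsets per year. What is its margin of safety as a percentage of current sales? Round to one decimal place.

31.8%

Each unit contributes €222.79 − €147.95 = €74.84. Break-even units = €3,883,000 ÷ €74.84 = 51,884.02; break-even revenue = 51,884.02 × €222.79 = €11,559,240.65.
Actual sales revenue = 76,110 × €222.79 = €16,956,546.90.
Margin of safety = (€16,956,546.90 − €11,559,240.65) ÷ €16,956,546.90 = 31.8%.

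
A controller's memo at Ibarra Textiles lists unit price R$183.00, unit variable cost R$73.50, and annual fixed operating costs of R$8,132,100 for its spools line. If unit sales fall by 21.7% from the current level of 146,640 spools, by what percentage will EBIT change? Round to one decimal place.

-44.0%

Total contribution margin = 146,640 × R$109.50 = R$16,057,080.00.
Operating income = contribution − fixed costs = R$16,057,080.00 − R$8,132,100 = R$7,924,980.00.
DOL = contribution ÷ EBIT = R$16,057,080.00 ÷ R$7,924,980.00 = 2.0261.
Operating income changes by 2.0261 × -21.7% = -44.0%.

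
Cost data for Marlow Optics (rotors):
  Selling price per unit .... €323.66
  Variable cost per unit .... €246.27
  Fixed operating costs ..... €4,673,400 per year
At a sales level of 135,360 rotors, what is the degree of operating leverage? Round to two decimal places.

1.81

Contribution at this volume is 135,360 × €77.39 = €10,475,510.40.
Subtracting fixed costs: EBIT = €10,475,510.40 − €4,673,400 = €5,802,110.40.
DOL = contribution ÷ EBIT = €10,475,510.40 ÷ €5,802,110.40 = 1.8055.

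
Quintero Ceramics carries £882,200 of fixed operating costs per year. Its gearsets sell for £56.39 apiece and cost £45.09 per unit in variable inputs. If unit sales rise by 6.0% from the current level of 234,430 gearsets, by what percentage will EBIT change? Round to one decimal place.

+9.0%

At 234,430 units, contribution = 234,430 × £11.30 = £2,649,059.00.
Subtracting fixed costs: EBIT = £2,649,059.00 − £882,200 = £1,766,859.00.
Degree of operating leverage = £2,649,059.00 / £1,766,859.00 = 1.4993.
%ΔEBIT = DOL × %ΔSales = 1.4993 × +6.0% = +9.0%.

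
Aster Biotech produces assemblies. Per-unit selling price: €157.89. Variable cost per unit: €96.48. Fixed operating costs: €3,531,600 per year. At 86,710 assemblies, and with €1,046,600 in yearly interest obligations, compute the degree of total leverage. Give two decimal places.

Total contribution margin = 86,710 × €61.41 = €5,324,861.10.
Subtracting fixed costs: EBIT = €5,324,861.10 − €3,531,600 = €1,793,261.10. Interest = €1,046,600.00.
DOL = €5,324,861.10 ÷ €1,793,261.10 = 2.9694; DFL = €1,793,261.10 ÷ €746,661.10 = 2.4017.
Combined leverage = 2.9694 × 2.4017 = 7.1316.

7.13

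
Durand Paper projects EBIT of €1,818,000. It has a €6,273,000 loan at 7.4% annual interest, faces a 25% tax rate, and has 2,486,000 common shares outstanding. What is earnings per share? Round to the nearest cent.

Interest = €464,202.00, so EBT = €1,818,000 − €464,202.00 = €1,353,798.00.
Net income = €1,353,798.00 × (1 − 0.25) = €1,015,348.50.
Per share: €1,015,348.50 / 2,486,000 shares = €0.41.

€0.41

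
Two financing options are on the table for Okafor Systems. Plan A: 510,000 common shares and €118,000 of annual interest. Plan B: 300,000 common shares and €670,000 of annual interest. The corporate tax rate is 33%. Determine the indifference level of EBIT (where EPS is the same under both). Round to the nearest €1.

Set EPS_A = EPS_B: (EBIT − €118,000)(1 − 0.33) ÷ 510,000 = (EBIT − €670,000)(1 − 0.33) ÷ 300,000.
Cancelling (1 − t) and cross-multiplying: 300,000·(EBIT − 118,000) = 510,000·(EBIT − 670,000).
Solving, EBIT = (670,000·510,000 − 118,000·300,000) / (510,000 − 300,000) = 306,300,000,000 / 210,000 = 1,458,571.43.

€1,458,571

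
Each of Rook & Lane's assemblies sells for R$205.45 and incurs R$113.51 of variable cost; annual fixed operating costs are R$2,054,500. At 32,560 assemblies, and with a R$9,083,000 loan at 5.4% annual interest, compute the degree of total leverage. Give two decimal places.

6.67

Total contribution margin = 32,560 × R$91.94 = R$2,993,566.40.
EBIT = R$2,993,566.40 − R$2,054,500 = R$939,066.40. Interest = R$490,482.00, so EBIT − I = R$448,584.40.
DCL = contribution ÷ (EBIT − I) = R$2,993,566.40 ÷ R$448,584.40 = 6.6734.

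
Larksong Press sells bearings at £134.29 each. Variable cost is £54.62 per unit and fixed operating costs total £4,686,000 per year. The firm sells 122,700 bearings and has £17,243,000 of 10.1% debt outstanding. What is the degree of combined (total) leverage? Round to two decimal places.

2.92

Contribution at this volume is 122,700 × £79.67 = £9,775,509.00.
Subtracting fixed costs: EBIT = £9,775,509.00 − £4,686,000 = £5,089,509.00. Interest = £1,741,543.00.
DOL = £9,775,509.00 ÷ £5,089,509.00 = 1.9207; DFL = £5,089,509.00 ÷ £3,347,966.00 = 1.5202.
Combined leverage = 1.9207 × 1.5202 = 2.9198.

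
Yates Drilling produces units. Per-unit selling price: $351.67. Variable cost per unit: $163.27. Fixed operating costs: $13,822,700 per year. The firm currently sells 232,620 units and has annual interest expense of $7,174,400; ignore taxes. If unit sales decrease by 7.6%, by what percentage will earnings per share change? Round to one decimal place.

At 232,620 units, contribution = 232,620 × $188.40 = $43,825,608.00.
Subtracting fixed costs: EBIT = $43,825,608.00 − $13,822,700 = $30,002,908.00.
After interest of $7,174,400.00, pre-tax earnings = $22,828,508.00.
DCL = total CM / (EBIT − I) = $43,825,608.00 / $22,828,508.00 = 1.9198.
%ΔEPS = DCL × %ΔSales = 1.9198 × -7.6% = -14.6%.

-14.6%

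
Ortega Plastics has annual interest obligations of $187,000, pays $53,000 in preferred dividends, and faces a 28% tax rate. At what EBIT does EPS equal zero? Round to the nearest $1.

$260,611

Preferred dividends are paid after tax, so their pre-tax equivalent is $53,000 ÷ (1 − 0.28) = $73,611.11.
EPS = 0 when EBIT covers interest plus the pre-tax preferred burden: $187,000 + $73,611.11 = $260,611.11.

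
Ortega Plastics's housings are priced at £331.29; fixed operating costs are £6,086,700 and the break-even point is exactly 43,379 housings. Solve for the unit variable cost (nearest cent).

£190.98

Contribution per unit must be FC / Q = £6,086,700 / 43,379 = £140.3144.
Variable cost per unit = £331.29 − £140.3144 = £190.98.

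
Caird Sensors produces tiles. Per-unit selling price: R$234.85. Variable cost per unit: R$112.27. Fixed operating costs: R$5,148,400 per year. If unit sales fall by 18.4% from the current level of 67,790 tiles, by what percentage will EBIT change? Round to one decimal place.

Contribution at this volume is 67,790 × R$122.58 = R$8,309,698.20.
EBIT = R$8,309,698.20 − R$5,148,400 = R$3,161,298.20.
Degree of operating leverage = R$8,309,698.20 / R$3,161,298.20 = 2.6286.
So EBIT moves 2.6286 × (-18.4%) = -48.4%.

-48.4%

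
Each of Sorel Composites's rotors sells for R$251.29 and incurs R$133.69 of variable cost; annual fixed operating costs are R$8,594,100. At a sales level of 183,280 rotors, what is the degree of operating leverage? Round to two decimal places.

Total contribution margin = 183,280 × R$117.60 = R$21,553,728.00.
Subtracting fixed costs: EBIT = R$21,553,728.00 − R$8,594,100 = R$12,959,628.00.
So DOL = total CM / EBIT = R$21,553,728.00 / R$12,959,628.00 = 1.6631.

1.66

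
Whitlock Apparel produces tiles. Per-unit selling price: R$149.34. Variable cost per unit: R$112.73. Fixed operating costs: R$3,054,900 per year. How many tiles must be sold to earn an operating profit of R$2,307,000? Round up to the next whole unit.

146,460 tiles

Each unit contributes R$149.34 − R$112.73 = R$36.61.
Required volume = (fixed costs + target profit) ÷ CM = (R$3,054,900 + R$2,307,000) ÷ R$36.61 = 146,459.98, so 146,460 tiles.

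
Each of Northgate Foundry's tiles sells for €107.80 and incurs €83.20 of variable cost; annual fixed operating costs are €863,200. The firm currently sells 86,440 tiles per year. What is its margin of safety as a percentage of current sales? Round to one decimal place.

59.4%

Unit CM = price − variable cost = €107.80 − €83.20 = €24.60. Break-even units = €863,200 ÷ €24.60 = 35,089.43; break-even revenue = 35,089.43 × €107.80 = €3,782,640.65.
Actual sales revenue = 86,440 × €107.80 = €9,318,232.00.
Margin of safety = (€9,318,232.00 − €3,782,640.65) ÷ €9,318,232.00 = 59.4%.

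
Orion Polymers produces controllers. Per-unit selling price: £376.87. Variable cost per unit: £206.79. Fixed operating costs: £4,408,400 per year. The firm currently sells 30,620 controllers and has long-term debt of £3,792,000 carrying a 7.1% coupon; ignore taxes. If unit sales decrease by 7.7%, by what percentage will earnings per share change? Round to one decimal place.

-75.6%

Contribution at this volume is 30,620 × £170.08 = £5,207,849.60.
Subtracting fixed costs: EBIT = £5,207,849.60 − £4,408,400 = £799,449.60.
After interest of £269,232.00, pre-tax earnings = £530,217.60.
DCL = total CM / (EBIT − I) = £5,207,849.60 / £530,217.60 = 9.8221.
%ΔEPS = DCL × %ΔSales = 9.8221 × -7.7% = -75.6%.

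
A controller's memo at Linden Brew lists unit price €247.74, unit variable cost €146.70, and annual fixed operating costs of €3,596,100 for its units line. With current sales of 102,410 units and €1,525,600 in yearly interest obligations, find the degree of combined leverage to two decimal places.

1.98

Total contribution margin = 102,410 × €101.04 = €10,347,506.40.
Operating income = contribution − fixed costs = €10,347,506.40 − €3,596,100 = €6,751,406.40. Interest = €1,525,600.00, so EBIT − I = €5,225,806.40.
DCL = contribution ÷ (EBIT − I) = €10,347,506.40 ÷ €5,225,806.40 = 1.9801.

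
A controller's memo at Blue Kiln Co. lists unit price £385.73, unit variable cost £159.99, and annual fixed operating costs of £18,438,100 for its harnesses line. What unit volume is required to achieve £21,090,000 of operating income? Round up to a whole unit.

Each unit contributes £385.73 − £159.99 = £225.74.
Required volume = (fixed costs + target profit) ÷ CM = (£18,438,100 + £21,090,000) ÷ £225.74 = 175,104.55, so 175,105 harnesses.

175,105 harnesses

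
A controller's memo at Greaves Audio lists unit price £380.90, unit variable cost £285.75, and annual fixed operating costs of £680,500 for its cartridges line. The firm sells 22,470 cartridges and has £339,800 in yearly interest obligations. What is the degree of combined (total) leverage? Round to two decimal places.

1.91

Contribution at this volume is 22,470 × £95.15 = £2,138,020.50.
EBIT = £2,138,020.50 − £680,500 = £1,457,520.50. Interest = £339,800.00, so EBIT − I = £1,117,720.50.
Degree of total leverage = total CM / (EBIT − interest) = £2,138,020.50 / £1,117,720.50 = 1.9128.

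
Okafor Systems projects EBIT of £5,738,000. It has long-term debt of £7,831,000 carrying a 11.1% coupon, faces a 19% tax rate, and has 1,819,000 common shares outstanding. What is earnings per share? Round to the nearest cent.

£2.17

Interest = £869,241.00, so EBT = £5,738,000 − £869,241.00 = £4,868,759.00.
Net income = £4,868,759.00 × (1 − 0.19) = £3,943,694.79.
Per share: £3,943,694.79 / 1,819,000 shares = £2.17.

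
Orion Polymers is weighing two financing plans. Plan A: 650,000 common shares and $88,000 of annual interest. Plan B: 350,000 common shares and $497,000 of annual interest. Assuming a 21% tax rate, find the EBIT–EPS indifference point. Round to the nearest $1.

$974,167

Set EPS_A = EPS_B: (EBIT − $88,000)(1 − 0.21) ÷ 650,000 = (EBIT − $497,000)(1 − 0.21) ÷ 350,000.
Cancelling (1 − t) and cross-multiplying: 350,000·(EBIT − 88,000) = 650,000·(EBIT − 497,000).
Solving, EBIT = (497,000·650,000 − 88,000·350,000) / (650,000 − 350,000) = 292,250,000,000 / 300,000 = 974,166.67.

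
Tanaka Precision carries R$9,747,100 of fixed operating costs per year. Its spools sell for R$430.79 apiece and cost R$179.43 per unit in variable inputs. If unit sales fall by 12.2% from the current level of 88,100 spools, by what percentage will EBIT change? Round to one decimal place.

At 88,100 units, contribution = 88,100 × R$251.36 = R$22,144,816.00.
EBIT = R$22,144,816.00 − R$9,747,100 = R$12,397,716.00.
So DOL = total CM / EBIT = R$22,144,816.00 / R$12,397,716.00 = 1.7862.
%ΔEBIT = DOL × %ΔSales = 1.7862 × -12.2% = -21.8%.

-21.8%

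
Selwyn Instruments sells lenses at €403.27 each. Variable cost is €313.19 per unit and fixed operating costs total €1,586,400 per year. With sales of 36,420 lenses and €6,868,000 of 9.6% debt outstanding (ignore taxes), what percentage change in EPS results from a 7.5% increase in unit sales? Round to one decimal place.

At 36,420 units, contribution = 36,420 × €90.08 = €3,280,713.60.
Subtracting fixed costs: EBIT = €3,280,713.60 − €1,586,400 = €1,694,313.60.
Interest = €659,328.00, so EBIT − I = €1,034,985.60.
Degree of combined leverage = contribution ÷ (EBIT − I) = €3,280,713.60 ÷ €1,034,985.60 = 3.1698.
EPS therefore changes by 3.1698 × (+7.5%) = +23.8%.

+23.8%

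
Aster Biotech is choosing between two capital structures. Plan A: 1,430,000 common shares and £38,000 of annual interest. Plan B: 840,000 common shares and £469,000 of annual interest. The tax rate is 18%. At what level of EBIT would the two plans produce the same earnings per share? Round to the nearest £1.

£1,082,627

Set EPS_A = EPS_B: (EBIT − £38,000)(1 − 0.18) ÷ 1,430,000 = (EBIT − £469,000)(1 − 0.18) ÷ 840,000.
The (1 − t) factor cancels: (EBIT − 38,000) × 840,000 = (EBIT − 469,000) × 1,430,000.
Solving, EBIT = (469,000·1,430,000 − 38,000·840,000) / (1,430,000 − 840,000) = 638,750,000,000 / 590,000 = 1,082,627.12.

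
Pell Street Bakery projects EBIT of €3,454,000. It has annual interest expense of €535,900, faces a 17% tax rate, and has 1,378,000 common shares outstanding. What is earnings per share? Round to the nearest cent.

Pre-tax income = €3,454,000 − €535,900.00 = €2,918,100.00.
Net income = €2,918,100.00 × (1 − 0.17) = €2,422,023.00.
EPS = €2,422,023.00 ÷ 1,378,000 = €1.76.

€1.76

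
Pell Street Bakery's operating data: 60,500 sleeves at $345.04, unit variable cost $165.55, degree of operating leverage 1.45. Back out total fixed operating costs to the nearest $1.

$3,370,079

Total contribution margin = 60,500 × $179.49 = $10,859,145.00.
Since DOL = CM ÷ EBIT, EBIT = $10,859,145.00 ÷ 1.45 = $7,489,065.52.
And FC = contribution − EBIT = $10,859,145.00 − $7,489,065.52 = $3,370,079.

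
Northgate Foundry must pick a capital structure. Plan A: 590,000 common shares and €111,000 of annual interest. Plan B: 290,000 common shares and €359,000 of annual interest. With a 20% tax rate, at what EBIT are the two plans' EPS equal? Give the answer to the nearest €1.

€598,733

At indifference, (EBIT − 111,000)(1 − t)/590,000 = (EBIT − 359,000)(1 − t)/290,000.
Cancelling (1 − t) and cross-multiplying: 290,000·(EBIT − 111,000) = 590,000·(EBIT − 359,000).
EBIT × (590,000 − 290,000) = 359,000 × 590,000 − 111,000 × 290,000 = 179,620,000,000, so EBIT = 179,620,000,000 ÷ 300,000 = 598,733.33.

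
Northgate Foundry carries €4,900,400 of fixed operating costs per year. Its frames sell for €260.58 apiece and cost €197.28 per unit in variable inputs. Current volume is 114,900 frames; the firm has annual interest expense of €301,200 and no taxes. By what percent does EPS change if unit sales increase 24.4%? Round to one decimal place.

At 114,900 units, contribution = 114,900 × €63.30 = €7,273,170.00.
EBIT = €7,273,170.00 − €4,900,400 = €2,372,770.00.
Interest = €301,200.00, so EBIT − I = €2,071,570.00.
DCL = total CM / (EBIT − I) = €7,273,170.00 / €2,071,570.00 = 3.5109.
%ΔEPS = DCL × %ΔSales = 3.5109 × +24.4% = +85.7%.

+85.7%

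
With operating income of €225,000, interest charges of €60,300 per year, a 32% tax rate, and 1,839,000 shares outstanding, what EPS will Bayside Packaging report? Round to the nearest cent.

Pre-tax income = €225,000 − €60,300.00 = €164,700.00.
After tax at 32%: net income = €164,700.00 × 0.68 = €111,996.00.
EPS = €111,996.00 ÷ 1,839,000 = €0.06.

€0.06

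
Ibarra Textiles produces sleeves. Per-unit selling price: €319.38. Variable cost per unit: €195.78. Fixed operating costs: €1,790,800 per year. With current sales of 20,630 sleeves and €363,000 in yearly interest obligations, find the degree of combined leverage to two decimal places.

6.44

At 20,630 units, contribution = 20,630 × €123.60 = €2,549,868.00.
Operating income = contribution − fixed costs = €2,549,868.00 − €1,790,800 = €759,068.00. Interest = €363,000.00.
DOL = €2,549,868.00 ÷ €759,068.00 = 3.3592; DFL = €759,068.00 ÷ €396,068.00 = 1.9165.
Combined leverage = 3.3592 × 1.9165 = 6.4379.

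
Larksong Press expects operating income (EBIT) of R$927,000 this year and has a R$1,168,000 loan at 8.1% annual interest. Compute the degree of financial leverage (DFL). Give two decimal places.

Interest = R$94,608.00.
DFL = EBIT ÷ (EBIT − I) = R$927,000 ÷ (R$927,000 − R$94,608.00) = R$927,000 ÷ R$832,392.00 = 1.1137.

1.11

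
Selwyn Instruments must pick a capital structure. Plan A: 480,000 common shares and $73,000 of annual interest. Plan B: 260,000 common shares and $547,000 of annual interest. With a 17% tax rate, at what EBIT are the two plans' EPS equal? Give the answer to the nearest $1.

At indifference, (EBIT − 73,000)(1 − t)/480,000 = (EBIT − 547,000)(1 − t)/260,000.
Cancelling (1 − t) and cross-multiplying: 260,000·(EBIT − 73,000) = 480,000·(EBIT − 547,000).
EBIT × (480,000 − 260,000) = 547,000 × 480,000 − 73,000 × 260,000 = 243,580,000,000, so EBIT = 243,580,000,000 ÷ 220,000 = 1,107,181.82.

$1,107,182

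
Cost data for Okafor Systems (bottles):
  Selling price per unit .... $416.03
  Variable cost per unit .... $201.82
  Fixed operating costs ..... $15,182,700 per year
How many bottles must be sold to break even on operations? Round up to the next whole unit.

Contribution margin per unit = $416.03 − $201.82 = $214.21.
Break-even Q = $15,182,700 / $214.21 = 70,877.64 → 70,878 bottles.

70,878 bottles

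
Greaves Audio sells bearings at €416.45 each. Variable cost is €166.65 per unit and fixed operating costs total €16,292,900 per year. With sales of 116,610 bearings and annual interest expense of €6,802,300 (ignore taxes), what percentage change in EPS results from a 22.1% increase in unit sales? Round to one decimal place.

Contribution at this volume is 116,610 × €249.80 = €29,129,178.00.
Subtracting fixed costs: EBIT = €29,129,178.00 − €16,292,900 = €12,836,278.00.
Interest = €6,802,300.00, so EBIT − I = €6,033,978.00.
Degree of combined leverage = contribution ÷ (EBIT − I) = €29,129,178.00 ÷ €6,033,978.00 = 4.8275.
%ΔEPS = DCL × %ΔSales = 4.8275 × +22.1% = +106.7%.

+106.7%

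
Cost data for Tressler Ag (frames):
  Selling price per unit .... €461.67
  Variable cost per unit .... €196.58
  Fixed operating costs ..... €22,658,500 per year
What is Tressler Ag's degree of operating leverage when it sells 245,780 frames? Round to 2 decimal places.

1.53

At 245,780 units, contribution = 245,780 × €265.09 = €65,153,820.20.
EBIT = €65,153,820.20 − €22,658,500 = €42,495,320.20.
Degree of operating leverage = €65,153,820.20 / €42,495,320.20 = 1.5332.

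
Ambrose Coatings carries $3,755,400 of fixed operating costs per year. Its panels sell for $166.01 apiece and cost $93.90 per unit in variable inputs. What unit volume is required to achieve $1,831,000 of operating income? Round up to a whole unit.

Contribution margin per unit = $166.01 − $93.90 = $72.11.
Units = (FC + target) / CM = ($3,755,400 + $1,831,000) / $72.11 = 77,470.53, so 77,471 panels.

77,471 panels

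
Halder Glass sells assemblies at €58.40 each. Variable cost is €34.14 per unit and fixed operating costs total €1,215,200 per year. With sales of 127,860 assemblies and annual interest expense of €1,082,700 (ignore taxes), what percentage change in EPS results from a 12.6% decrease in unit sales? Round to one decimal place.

At 127,860 units, contribution = 127,860 × €24.26 = €3,101,883.60.
Subtracting fixed costs: EBIT = €3,101,883.60 − €1,215,200 = €1,886,683.60.
After interest of €1,082,700.00, pre-tax earnings = €803,983.60.
Degree of combined leverage = contribution ÷ (EBIT − I) = €3,101,883.60 ÷ €803,983.60 = 3.8581.
%ΔEPS = DCL × %ΔSales = 3.8581 × -12.6% = -48.6%.

-48.6%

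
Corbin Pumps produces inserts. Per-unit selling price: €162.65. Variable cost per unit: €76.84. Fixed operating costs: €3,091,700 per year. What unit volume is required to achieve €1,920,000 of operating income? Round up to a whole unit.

Contribution margin per unit = €162.65 − €76.84 = €85.81.
Units = (FC + target) / CM = (€3,091,700 + €1,920,000) / €85.81 = 58,404.61, so 58,405 inserts.

58,405 inserts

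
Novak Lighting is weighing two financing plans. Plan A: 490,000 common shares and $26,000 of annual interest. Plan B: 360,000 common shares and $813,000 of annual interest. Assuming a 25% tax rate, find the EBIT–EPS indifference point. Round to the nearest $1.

At indifference, (EBIT − 26,000)(1 − t)/490,000 = (EBIT − 813,000)(1 − t)/360,000.
Cancelling (1 − t) and cross-multiplying: 360,000·(EBIT − 26,000) = 490,000·(EBIT − 813,000).
EBIT × (490,000 − 360,000) = 813,000 × 490,000 − 26,000 × 360,000 = 389,010,000,000, so EBIT = 389,010,000,000 ÷ 130,000 = 2,992,384.62.

$2,992,385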